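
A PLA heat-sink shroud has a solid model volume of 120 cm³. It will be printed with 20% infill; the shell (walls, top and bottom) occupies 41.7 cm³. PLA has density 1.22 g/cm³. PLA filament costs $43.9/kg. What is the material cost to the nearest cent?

$3.07

Infill region = 120 − 41.7 = 78.3 cm³.
Deposited infill = 0.20 × 78.3, so 15.66 cm³.
Total printed volume = 41.7 + 15.66, so 57.36 cm³.
Mass = 57.36 × 1.22, so 69.9792 g.
Cost = 69.9792 g / 1000 × $43.9/kg = $3.07.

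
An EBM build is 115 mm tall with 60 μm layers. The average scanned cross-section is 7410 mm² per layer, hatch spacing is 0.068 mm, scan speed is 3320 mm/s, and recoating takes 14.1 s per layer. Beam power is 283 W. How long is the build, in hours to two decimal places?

24.99 hours

Number of layers: 115 / 0.06 → 1917 (rounded up).
Per-layer scan distance: 7410 / 0.068 → 108970.6 mm.
Scan time per layer = 108970.6 / 3320 = 32.8225 s.
Layer cycle = 32.8225 + 14.1, so 46.9225 s.
1917 layers × 46.9225 s/layer = 89950.4325 s, i.e. 24.99 hours.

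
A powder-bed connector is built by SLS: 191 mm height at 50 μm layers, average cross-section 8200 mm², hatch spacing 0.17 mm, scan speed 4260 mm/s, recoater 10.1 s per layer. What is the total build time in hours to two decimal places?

22.73 hours

Layer count = ceil(191 / 0.05) = 3820.
Hatch length per layer = 8200 / 0.17 = 48235.3 mm.
Scan time per layer: 48235.3 / 4260 → 11.3228 s.
Time per layer = 11.3228 + 10.1, so 21.4228 s.
Build time = 3820 × 21.4228 = 81835.096 s = 22.73 hours.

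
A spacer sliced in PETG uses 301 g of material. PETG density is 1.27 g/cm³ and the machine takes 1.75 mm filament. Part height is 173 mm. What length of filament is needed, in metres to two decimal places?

Volume = 301 g / 1.27 g·cm⁻³ = 237.0079 cm³ = 237007.9 mm³.
Cross-section of 1.75 mm filament: π·(1.75/2)² = 2.4053 mm².
Length = 237007.9 / 2.4053 = 98535.69 mm = 98.54 m.

98.54 m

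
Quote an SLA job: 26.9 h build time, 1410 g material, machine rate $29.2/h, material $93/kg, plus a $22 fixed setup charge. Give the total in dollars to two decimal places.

Machine-time cost = 29.2 × 26.9, so $785.48.
Feedstock cost: 93 × 1410/1000 → $131.13.
Total = 785.48 + 131.13 + 22 = $938.61.

$938.61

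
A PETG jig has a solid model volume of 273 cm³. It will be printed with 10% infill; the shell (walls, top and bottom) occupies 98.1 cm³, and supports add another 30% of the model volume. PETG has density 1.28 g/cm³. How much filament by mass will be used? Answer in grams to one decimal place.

Interior volume = 273 − 98.1 = 174.9 cm³.
Infill deposited: 0.10 × 174.9 → 17.49 cm³.
Support = 0.30 × 273 = 81.9 cm³.
Total extruded: 98.1 + 17.49 + 81.9 → 197.49 cm³.
Mass = 197.49 × 1.28, so 252.7872 g.

252.8 g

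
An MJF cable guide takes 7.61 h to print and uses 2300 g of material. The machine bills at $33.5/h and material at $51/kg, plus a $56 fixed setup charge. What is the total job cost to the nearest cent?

Machine-time cost: 33.5 × 7.61 → $254.935.
Feedstock cost = 51 × 2300/1000 = $117.30.
Total = 254.935 + 117.30 + 56 = 428.235 ≈ $428.24.

$428.24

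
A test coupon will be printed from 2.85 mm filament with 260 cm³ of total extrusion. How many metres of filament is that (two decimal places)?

Filament cross-section = π × (2.85/2)² = 6.3794 mm².
Length = 260 cm³ / 6.3794 mm² = 260000 / 6.3794 = 40756.18 mm = 40.76 m.

40.76 m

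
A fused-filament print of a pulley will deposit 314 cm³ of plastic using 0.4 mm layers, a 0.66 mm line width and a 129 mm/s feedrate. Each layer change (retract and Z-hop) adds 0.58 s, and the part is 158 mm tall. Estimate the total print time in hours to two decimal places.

2.62 hours

Extrusion cross-section: 0.4 × 0.66 → 0.264 mm².
Path length: 314000 mm³ / 0.264 mm² → 1189393.9 mm.
Time extruding = 1189393.9 / 129, so 9220.1 s.
Number of layers: 158 / 0.4 → 395 (rounded up).
Non-print overhead = 395 × 0.58 = 229.1 s.
Altogether 9220.1 + 229.1 = 9449.2 s, i.e. 2.62 hours.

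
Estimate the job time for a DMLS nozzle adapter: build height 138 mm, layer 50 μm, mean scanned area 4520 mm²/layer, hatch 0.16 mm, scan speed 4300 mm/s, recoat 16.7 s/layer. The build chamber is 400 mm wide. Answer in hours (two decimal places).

Number of layers: 138 / 0.05 → 2760 (rounded up).
Scan path per layer = 4520 / 0.16, so 28250 mm.
Laser time per layer = 28250 / 4300 = 6.5698 s.
Time per layer = 6.5698 + 16.7 = 23.2698 s.
Total: 2760 × 23.2698 s = 64224.648 s → 17.84 hours.

17.84 hours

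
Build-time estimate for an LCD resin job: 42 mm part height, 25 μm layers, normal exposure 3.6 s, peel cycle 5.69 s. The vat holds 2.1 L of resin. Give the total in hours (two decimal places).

4.34 hours

Number of layers: 42 / 0.025 → 1680 (rounded up).
Each layer takes = 3.6 + 5.69 = 9.29 s.
Build time: 1680 × 9.29 s = 15607.2 s, i.e. 4.34 hours.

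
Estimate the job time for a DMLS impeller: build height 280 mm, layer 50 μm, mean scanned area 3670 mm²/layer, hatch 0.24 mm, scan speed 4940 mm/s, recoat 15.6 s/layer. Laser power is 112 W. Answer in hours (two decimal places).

29.08 hours

Number of layers: 280 / 0.05 → 5600 (rounded up).
Scan path per layer = 3670 / 0.24, so 15291.7 mm.
Scan time per layer: 15291.7 / 4940 → 3.0955 s.
Time per layer = 3.0955 + 15.6 = 18.6955 s.
Total: 5600 × 18.6955 s = 104694.8 s → 29.08 hours.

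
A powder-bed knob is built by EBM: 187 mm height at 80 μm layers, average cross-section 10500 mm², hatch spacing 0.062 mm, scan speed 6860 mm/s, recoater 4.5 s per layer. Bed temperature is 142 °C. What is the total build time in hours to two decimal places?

18.96 hours

Number of layers: 187 / 0.08 → 2338 (rounded up).
Scan path per layer = 10500 / 0.062 = 169354.8 mm.
Per-layer scan time = 169354.8 / 6860, so 24.6873 s.
Per-layer time = 24.6873 + 4.5 = 29.1873 s.
Build time = 2338 × 29.1873 = 68239.9074 s = 18.96 hours.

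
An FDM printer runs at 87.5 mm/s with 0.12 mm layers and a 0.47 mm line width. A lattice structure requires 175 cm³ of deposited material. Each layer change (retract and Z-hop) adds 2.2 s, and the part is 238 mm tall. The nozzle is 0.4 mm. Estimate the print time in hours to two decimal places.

11.06 hours

Extrusion cross-section: 0.12 × 0.47 → 0.0564 mm².
Path length: 175000 mm³ / 0.0564 mm² → 3102836.9 mm.
Time extruding = 3102836.9 / 87.5 = 35461 s.
Number of layers: 238 / 0.12 → 1984 (rounded up).
Non-print overhead: 1984 × 2.2 → 4364.8 s.
Altogether 35461 + 4364.8 = 39825.8 s, i.e. 11.06 hours.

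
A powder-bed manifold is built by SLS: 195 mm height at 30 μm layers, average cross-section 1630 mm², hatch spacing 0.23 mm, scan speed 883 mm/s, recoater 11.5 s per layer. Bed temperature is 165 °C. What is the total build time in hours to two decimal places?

35.26 hours

Number of layers: 195 / 0.03 → 6500 (rounded up).
Scan path per layer: 1630 / 0.23 → 7087 mm.
Laser time per layer = 7087 / 883, so 8.026 s.
Per-layer time: 8.026 + 11.5 → 19.526 s.
Build time = 6500 × 19.526 = 126919 s = 35.26 hours.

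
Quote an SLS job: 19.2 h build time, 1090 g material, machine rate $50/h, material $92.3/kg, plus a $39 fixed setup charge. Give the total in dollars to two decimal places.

$1099.61

Time charge = 50 × 19.2, so $960.00.
Feedstock cost = 92.3 × 1090/1000, so $100.607.
Adding setup: 960.00 + 100.607 + 39 → 1099.607 ≈ $1099.61.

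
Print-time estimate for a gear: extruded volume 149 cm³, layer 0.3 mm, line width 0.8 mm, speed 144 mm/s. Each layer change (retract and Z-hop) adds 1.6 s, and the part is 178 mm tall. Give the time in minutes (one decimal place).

Bead cross-section = 0.3 × 0.8, so 0.24 mm².
Toolpath length = 149 cm³ / 0.24 mm² = 149000 / 0.24 = 620833.3 mm.
Time extruding = 620833.3 / 144, so 4311.3 s.
Number of layers: 178 / 0.3 → 594 (rounded up).
Layer-change overhead = 594 × 1.6, so 950.4 s.
Total = 4311.3 + 950.4 = 5261.7 s = 87.7 minutes.

87.7 minutes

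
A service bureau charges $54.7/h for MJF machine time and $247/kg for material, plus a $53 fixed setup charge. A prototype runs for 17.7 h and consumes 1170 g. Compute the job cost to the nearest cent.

$1310.18

Machine cost = 54.7 × 17.7, so $968.19.
Feedstock cost: 247 × 1170/1000 → $288.99.
Adding setup: 968.19 + 288.99 + 53 → $1310.18.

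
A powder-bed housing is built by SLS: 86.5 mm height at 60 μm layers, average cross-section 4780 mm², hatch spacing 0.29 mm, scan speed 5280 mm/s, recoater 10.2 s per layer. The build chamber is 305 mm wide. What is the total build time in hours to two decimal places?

5.34 hours

Layer count = ceil(86.5 / 0.06) = 1442.
Scan path per layer: 4780 / 0.29 → 16482.8 mm.
Laser time per layer = 16482.8 / 5280 = 3.1217 s.
Time per layer = 3.1217 + 10.2, so 13.3217 s.
Total: 1442 × 13.3217 s = 19209.8914 s → 5.34 hours.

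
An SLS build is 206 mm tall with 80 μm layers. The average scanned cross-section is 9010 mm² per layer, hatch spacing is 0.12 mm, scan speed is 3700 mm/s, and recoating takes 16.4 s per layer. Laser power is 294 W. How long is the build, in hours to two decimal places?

26.25 hours

Number of layers: 206 / 0.08 → 2575 (rounded up).
Per-layer scan distance = 9010 / 0.12, so 75083.3 mm.
Per-layer scan time: 75083.3 / 3700 → 20.2928 s.
Per-layer time = 20.2928 + 16.4 = 36.6928 s.
2575 layers × 36.6928 s/layer = 94483.96 s, i.e. 26.25 hours.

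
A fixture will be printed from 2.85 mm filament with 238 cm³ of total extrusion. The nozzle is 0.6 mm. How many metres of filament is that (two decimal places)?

Cross-section of 2.85 mm filament: π·(2.85/2)² = 6.3794 mm².
L = 238000 mm³ / 6.3794 mm² = 37307.58 mm, i.e. 37.31 m.

37.31 m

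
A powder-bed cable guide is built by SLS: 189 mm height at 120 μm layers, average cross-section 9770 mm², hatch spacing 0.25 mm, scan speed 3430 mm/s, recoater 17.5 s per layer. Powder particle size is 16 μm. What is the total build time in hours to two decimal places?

Layers = ⌈189/0.12⌉ = 1575.
Hatch length per layer: 9770 / 0.25 → 39080 mm.
Laser time per layer = 39080 / 3430 = 11.3936 s.
Layer cycle: 11.3936 + 17.5 → 28.8936 s.
1575 layers × 28.8936 s/layer = 45507.42 s, i.e. 12.64 hours.

12.64 hours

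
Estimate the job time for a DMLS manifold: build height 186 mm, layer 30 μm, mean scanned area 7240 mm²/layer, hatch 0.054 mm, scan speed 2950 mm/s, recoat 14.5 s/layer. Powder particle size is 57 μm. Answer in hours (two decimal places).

103.25 hours

Layer count = ceil(186 / 0.03) = 6200.
Scan path per layer = 7240 / 0.054, so 134074.1 mm.
Laser time per layer = 134074.1 / 2950 = 45.4488 s.
Per-layer time: 45.4488 + 14.5 → 59.9488 s.
Total: 6200 × 59.9488 s = 371682.56 s → 103.25 hours.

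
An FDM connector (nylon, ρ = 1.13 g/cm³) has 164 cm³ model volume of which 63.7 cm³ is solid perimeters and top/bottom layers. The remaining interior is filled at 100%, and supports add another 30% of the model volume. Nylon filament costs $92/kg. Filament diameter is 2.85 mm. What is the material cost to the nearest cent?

Infill region = 164 − 63.7, so 100.3 cm³.
Infill deposited = 1.00 × 100.3, so 100.3 cm³.
Support = 0.30 × 164, so 49.2 cm³.
Total printed volume = 63.7 + 100.3 + 49.2, so 213.2 cm³.
Mass: 213.2 × 1.13 → 240.916 g.
At $92/kg: 240.916/1000 × 92 = $22.16.

$22.16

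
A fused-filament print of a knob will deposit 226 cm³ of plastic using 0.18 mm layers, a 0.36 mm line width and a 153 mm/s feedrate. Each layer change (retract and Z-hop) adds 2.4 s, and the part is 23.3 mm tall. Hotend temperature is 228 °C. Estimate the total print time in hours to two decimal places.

Extrusion cross-section = 0.18 × 0.36, so 0.0648 mm².
Total extruded path = 226000/0.0648 = 3487654.3 mm.
Extrusion time = 3487654.3 / 153 = 22795.1 s.
Number of layers: 23.3 / 0.18 → 130 (rounded up).
Layer-change overhead = 130 × 2.4 = 312 s.
Total = 22795.1 + 312 = 23107.1 s = 6.42 hours.

6.42 hours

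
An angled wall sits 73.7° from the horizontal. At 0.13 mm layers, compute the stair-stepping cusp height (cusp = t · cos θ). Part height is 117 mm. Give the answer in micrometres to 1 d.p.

36.5 μm

cos(73.7°) = 0.2807, so cusp = 0.13 × 0.2807 = 0.036491 mm → 36.5 μm.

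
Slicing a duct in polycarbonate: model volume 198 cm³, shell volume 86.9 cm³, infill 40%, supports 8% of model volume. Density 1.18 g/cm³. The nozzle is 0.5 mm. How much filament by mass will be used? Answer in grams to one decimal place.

Volume inside the shell = 198 − 86.9 = 111.1 cm³.
Deposited infill: 0.40 × 111.1 → 44.44 cm³.
Support: 0.08 × 198 → 15.84 cm³.
Total printed volume = 86.9 + 44.44 + 15.84, so 147.18 cm³.
Mass: 147.18 × 1.18 → 173.6724 g.

173.7 g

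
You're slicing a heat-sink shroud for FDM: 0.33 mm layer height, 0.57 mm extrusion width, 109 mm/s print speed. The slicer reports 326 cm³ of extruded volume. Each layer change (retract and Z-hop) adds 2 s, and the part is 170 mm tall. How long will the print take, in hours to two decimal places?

Line area: 0.33 × 0.57 → 0.1881 mm².
Toolpath length = 326 cm³ / 0.1881 mm² = 326000 / 0.1881 = 1733120.7 mm.
Extrusion time = 1733120.7 / 109 = 15900.2 s.
Number of layers: 170 / 0.33 → 516 (rounded up).
Layer-change overhead: 516 × 2 → 1032 s.
Altogether 15900.2 + 1032 = 16932.2 s, i.e. 4.70 hours.

4.70 hours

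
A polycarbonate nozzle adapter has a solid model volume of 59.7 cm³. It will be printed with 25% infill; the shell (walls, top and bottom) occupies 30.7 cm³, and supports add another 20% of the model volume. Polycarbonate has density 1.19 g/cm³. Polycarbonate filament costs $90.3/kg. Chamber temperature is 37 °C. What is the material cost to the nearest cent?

$5.36

Interior volume: 59.7 − 30.7 → 29 cm³.
Deposited infill: 0.25 × 29 → 7.25 cm³.
Support = 0.20 × 59.7 = 11.94 cm³.
Total extruded: 30.7 + 7.25 + 11.94 → 49.89 cm³.
Mass = 49.89 × 1.19 = 59.3691 g.
Cost = 59.3691 g / 1000 × $90.3/kg = $5.36.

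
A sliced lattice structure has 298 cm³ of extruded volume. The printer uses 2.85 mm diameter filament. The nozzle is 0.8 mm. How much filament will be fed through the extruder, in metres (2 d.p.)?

46.71 m

A = π r² = π × 1.425² = 6.3794 mm².
Length = 298 cm³ / 6.3794 mm² = 298000 / 6.3794 = 46712.86 mm = 46.71 m.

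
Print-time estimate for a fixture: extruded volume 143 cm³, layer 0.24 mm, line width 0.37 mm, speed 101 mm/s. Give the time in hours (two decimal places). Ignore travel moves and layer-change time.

Bead cross-section: 0.24 × 0.37 → 0.0888 mm².
Path length: 143000 mm³ / 0.0888 mm² → 1610360.4 mm.
Print-move time = 1610360.4 / 101, so 15944.2 s.
15944.2 s = 4.43 hours.

4.43 hours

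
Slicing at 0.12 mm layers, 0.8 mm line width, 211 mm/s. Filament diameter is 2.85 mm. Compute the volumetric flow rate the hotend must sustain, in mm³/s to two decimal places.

Bead cross-section: 0.12 × 0.8 → 0.096 mm².
Volumetric flow = 211 × 0.096 = 20.26 mm³/s.

20.26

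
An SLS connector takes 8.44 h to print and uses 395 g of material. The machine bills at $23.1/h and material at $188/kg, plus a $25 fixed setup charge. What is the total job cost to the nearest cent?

Time charge: 23.1 × 8.44 → $194.964.
Material cost = 188 × 395/1000, so $74.26.
Adding setup: 194.964 + 74.26 + 25 → 294.224 ≈ $294.22.

$294.22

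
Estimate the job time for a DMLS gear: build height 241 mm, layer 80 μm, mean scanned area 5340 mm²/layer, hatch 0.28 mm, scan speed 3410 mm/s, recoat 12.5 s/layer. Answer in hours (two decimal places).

15.14 hours

Number of layers: 241 / 0.08 → 3013 (rounded up).
Per-layer scan distance: 5340 / 0.28 → 19071.4 mm.
Per-layer scan time = 19071.4 / 3410 = 5.5928 s.
Layer cycle = 5.5928 + 12.5, so 18.0928 s.
Total: 3013 × 18.0928 s = 54513.6064 s → 15.14 hours.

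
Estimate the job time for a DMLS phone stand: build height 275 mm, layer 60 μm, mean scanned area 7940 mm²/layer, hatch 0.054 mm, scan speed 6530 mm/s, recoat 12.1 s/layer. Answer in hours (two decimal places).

44.08 hours

Number of layers: 275 / 0.06 → 4584 (rounded up).
Scan path per layer = 7940 / 0.054 = 147037 mm.
Laser time per layer: 147037 / 6530 → 22.5172 s.
Time per layer = 22.5172 + 12.1 = 34.6172 s.
4584 layers × 34.6172 s/layer = 158685.2448 s, i.e. 44.08 hours.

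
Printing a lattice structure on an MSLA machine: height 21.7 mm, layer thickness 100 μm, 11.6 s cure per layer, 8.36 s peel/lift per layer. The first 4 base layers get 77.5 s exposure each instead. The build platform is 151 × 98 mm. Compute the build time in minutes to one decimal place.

76.6 minutes

Number of layers: 21.7 / 0.1 → 217 (rounded up).
Base layers = 4 × (77.5 + 8.36), so 343.44 s.
Normal layers = 213 × (11.6 + 8.36) = 4251.48 s.
Sum: 343.44 + 4251.48 = 4594.92 s → 76.6 minutes.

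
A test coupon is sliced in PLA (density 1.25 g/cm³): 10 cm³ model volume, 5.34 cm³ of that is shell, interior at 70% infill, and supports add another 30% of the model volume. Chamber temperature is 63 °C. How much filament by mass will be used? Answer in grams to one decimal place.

Infill region = 10 − 5.34, so 4.66 cm³.
Infill volume = 0.70 × 4.66, so 3.262 cm³.
Support = 0.30 × 10 = 3 cm³.
Total extruded = 5.34 + 3.262 + 3, so 11.602 cm³.
Mass: 11.602 × 1.25 → 14.5025 g.

14.5 g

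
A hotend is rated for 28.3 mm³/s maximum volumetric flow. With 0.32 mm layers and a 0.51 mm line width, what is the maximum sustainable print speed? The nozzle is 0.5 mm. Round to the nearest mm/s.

173 mm/s

Bead cross-section: 0.32 × 0.51 → 0.1632 mm².
Max speed = 28.3 / 0.1632 = 173.41 ≈ 173 mm/s.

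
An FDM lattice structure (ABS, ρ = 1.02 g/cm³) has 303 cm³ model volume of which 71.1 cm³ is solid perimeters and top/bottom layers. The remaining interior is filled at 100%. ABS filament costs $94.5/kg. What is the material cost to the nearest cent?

Interior volume = 303 − 71.1, so 231.9 cm³.
Deposited infill = 1.00 × 231.9 = 231.9 cm³.
Deposited volume: 71.1 + 231.9 → 303 cm³.
Mass = 303 × 1.02 = 309.06 g.
Cost = 309.06 g / 1000 × $94.5/kg = $29.21.

$29.21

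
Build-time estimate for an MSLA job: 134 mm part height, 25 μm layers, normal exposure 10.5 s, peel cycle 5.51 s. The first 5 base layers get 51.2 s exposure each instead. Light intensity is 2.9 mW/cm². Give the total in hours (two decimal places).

Number of layers: 134 / 0.025 → 5360 (rounded up).
Base layers = 5 × (51.2 + 5.51), so 283.55 s.
Normal layers: 5355 × (10.5 + 5.51) → 85733.55 s.
Sum: 283.55 + 85733.55 = 86017.1 s → 23.89 hours.

23.89 hours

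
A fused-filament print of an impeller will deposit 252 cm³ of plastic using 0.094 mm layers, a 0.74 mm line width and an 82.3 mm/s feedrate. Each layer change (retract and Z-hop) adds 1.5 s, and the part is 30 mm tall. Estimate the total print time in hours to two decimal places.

12.36 hours

Bead cross-section = 0.094 × 0.74, so 0.06956 mm².
Toolpath length = 252 cm³ / 0.06956 mm² = 252000 / 0.06956 = 3622771.7 mm.
Extrusion time: 3622771.7 / 82.3 → 44019.1 s.
Layer count = ceil(30 / 0.094) = 320.
Layer-change overhead: 320 × 1.5 → 480 s.
Total = 44019.1 + 480 = 44499.1 s = 12.36 hours.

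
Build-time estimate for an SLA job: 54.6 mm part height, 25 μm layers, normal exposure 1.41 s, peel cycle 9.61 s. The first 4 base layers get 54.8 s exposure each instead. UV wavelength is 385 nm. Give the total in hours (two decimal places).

6.74 hours

Layer count = ceil(54.6 / 0.025) = 2184.
Bottom layers = 4 × (54.8 + 9.61), so 257.64 s.
Regular layers: 2180 × (1.41 + 9.61) → 24023.6 s.
Sum: 257.64 + 24023.6 = 24281.24 s → 6.74 hours.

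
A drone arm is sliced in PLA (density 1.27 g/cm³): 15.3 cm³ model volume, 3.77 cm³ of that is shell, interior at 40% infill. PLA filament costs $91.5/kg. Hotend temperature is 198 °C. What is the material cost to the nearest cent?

Infill region = 15.3 − 3.77, so 11.53 cm³.
Infill deposited = 0.40 × 11.53 = 4.612 cm³.
Total printed volume = 3.77 + 4.612 = 8.382 cm³.
Mass = 8.382 × 1.27, so 10.64514 g.
At $91.5/kg: 10.64514/1000 × 91.5 = $0.97.

$0.97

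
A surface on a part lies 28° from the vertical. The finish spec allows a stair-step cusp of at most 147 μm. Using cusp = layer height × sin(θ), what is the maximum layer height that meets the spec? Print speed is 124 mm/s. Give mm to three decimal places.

Layer height = cusp / sin(28°) = 0.147 / 0.4695 = 0.313 mm.

0.313 mm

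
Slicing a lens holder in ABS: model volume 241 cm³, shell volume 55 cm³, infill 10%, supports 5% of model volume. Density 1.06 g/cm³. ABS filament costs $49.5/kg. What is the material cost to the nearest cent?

$4.49

Interior volume = 241 − 55, so 186 cm³.
Deposited infill: 0.10 × 186 → 18.6 cm³.
Support = 0.05 × 241, so 12.05 cm³.
Deposited volume: 55 + 18.6 + 12.05 → 85.65 cm³.
Mass = 85.65 × 1.06, so 90.789 g.
Cost = 90.789 g / 1000 × $49.5/kg = $4.49.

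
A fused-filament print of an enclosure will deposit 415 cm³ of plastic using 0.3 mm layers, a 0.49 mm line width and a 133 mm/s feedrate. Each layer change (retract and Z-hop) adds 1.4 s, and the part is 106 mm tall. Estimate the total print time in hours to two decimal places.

6.03 hours

Line area = 0.3 × 0.49, so 0.147 mm².
Total extruded path = 415000/0.147 = 2823129.3 mm.
Print-move time = 2823129.3 / 133, so 21226.5 s.
Layer count = ceil(106 / 0.3) = 354.
Layer-change overhead = 354 × 1.4, so 495.6 s.
Total = 21226.5 + 495.6 = 21722.1 s = 6.03 hours.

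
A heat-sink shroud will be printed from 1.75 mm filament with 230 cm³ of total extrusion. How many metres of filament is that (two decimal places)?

95.62 m

A = π r² = π × 0.875² = 2.4053 mm².
L = 230000 mm³ / 2.4053 mm² = 95622.17 mm, i.e. 95.62 m.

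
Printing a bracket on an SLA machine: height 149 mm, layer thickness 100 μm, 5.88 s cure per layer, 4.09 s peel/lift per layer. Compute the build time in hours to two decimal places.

4.13 hours

Layer count = ceil(149 / 0.1) = 1490.
Cycle time = 5.88 + 4.09, so 9.97 s.
Total = 1490 × 9.97 = 14855.3 s = 4.13 hours.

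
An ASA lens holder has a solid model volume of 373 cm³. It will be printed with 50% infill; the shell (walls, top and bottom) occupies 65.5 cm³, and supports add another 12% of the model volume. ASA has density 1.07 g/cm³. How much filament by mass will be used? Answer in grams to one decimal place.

282.5 g

Interior volume: 373 − 65.5 → 307.5 cm³.
Deposited infill: 0.50 × 307.5 → 153.75 cm³.
Support = 0.12 × 373, so 44.76 cm³.
Deposited volume: 65.5 + 153.75 + 44.76 → 264.01 cm³.
Mass = 264.01 × 1.07, so 282.4907 g.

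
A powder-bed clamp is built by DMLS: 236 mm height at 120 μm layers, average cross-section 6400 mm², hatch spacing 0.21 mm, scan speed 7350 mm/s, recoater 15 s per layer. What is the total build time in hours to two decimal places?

Layer count = ceil(236 / 0.12) = 1967.
Hatch length per layer: 6400 / 0.21 → 30476.2 mm.
Per-layer scan time = 30476.2 / 7350, so 4.1464 s.
Layer cycle: 4.1464 + 15 → 19.1464 s.
Total: 1967 × 19.1464 s = 37660.9688 s → 10.46 hours.

10.46 hours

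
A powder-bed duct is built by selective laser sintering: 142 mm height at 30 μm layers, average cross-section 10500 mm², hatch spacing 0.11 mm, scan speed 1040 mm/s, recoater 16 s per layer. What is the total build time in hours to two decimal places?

Layers = ⌈142/0.03⌉ = 4734.
Hatch length per layer = 10500 / 0.11, so 95454.5 mm.
Per-layer scan time = 95454.5 / 1040, so 91.7832 s.
Per-layer time: 91.7832 + 16 → 107.7832 s.
Total: 4734 × 107.7832 s = 510245.6688 s → 141.73 hours.

141.73 hours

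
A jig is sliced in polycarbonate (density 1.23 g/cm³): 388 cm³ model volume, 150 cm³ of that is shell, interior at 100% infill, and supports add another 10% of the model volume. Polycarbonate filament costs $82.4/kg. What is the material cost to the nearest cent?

$43.26

Volume inside the shell: 388 − 150 → 238 cm³.
Infill deposited: 1.00 × 238 → 238 cm³.
Support = 0.10 × 388 = 38.8 cm³.
Deposited volume = 150 + 238 + 38.8, so 426.8 cm³.
Mass = 426.8 × 1.23, so 524.964 g.
At $82.4/kg: 524.964/1000 × 82.4 = $43.26.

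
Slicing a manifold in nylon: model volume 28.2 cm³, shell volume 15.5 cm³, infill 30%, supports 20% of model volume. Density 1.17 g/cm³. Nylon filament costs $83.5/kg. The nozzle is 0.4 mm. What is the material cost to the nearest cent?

$2.44

Infill region = 28.2 − 15.5, so 12.7 cm³.
Infill volume: 0.30 × 12.7 → 3.81 cm³.
Support: 0.20 × 28.2 → 5.64 cm³.
Total printed volume: 15.5 + 3.81 + 5.64 → 24.95 cm³.
Mass: 24.95 × 1.17 → 29.1915 g.
At $83.5/kg: 29.1915/1000 × 83.5 = $2.44.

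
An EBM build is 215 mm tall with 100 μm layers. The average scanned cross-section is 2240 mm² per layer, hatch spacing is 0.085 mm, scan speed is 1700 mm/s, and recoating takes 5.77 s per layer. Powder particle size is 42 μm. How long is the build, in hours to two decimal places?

Layers = ⌈215/0.1⌉ = 2150.
Per-layer scan distance = 2240 / 0.085 = 26352.9 mm.
Per-layer scan time: 26352.9 / 1700 → 15.5017 s.
Layer cycle: 15.5017 + 5.77 → 21.2717 s.
2150 layers × 21.2717 s/layer = 45734.155 s, i.e. 12.70 hours.

12.70 hours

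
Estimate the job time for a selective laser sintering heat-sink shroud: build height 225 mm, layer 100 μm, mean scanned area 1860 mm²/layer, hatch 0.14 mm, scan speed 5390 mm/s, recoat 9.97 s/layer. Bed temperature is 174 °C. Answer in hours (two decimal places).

Layers = ⌈225/0.1⌉ = 2250.
Per-layer scan distance = 1860 / 0.14, so 13285.7 mm.
Per-layer scan time = 13285.7 / 5390, so 2.4649 s.
Layer cycle: 2.4649 + 9.97 → 12.4349 s.
Build time = 2250 × 12.4349 = 27978.525 s = 7.77 hours.

7.77 hours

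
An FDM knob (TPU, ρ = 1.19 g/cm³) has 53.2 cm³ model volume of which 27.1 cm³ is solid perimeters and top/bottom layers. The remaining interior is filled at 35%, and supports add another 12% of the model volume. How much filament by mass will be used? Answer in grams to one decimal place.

Interior volume = 53.2 − 27.1, so 26.1 cm³.
Infill deposited = 0.35 × 26.1, so 9.135 cm³.
Support = 0.12 × 53.2, so 6.384 cm³.
Total printed volume: 27.1 + 9.135 + 6.384 → 42.619 cm³.
Mass = 42.619 × 1.19, so 50.71661 g.

50.7 g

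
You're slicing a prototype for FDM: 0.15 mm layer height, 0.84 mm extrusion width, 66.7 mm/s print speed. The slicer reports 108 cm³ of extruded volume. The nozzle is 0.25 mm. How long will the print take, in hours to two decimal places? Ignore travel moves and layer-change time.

Line area = 0.15 × 0.84 = 0.126 mm².
Toolpath length = 108 cm³ / 0.126 mm² = 108000 / 0.126 = 857142.9 mm.
Extrusion time = 857142.9 / 66.7 = 12850.7 s.
In the requested units: 12850.7 s = 3.57 hours.

3.57 hours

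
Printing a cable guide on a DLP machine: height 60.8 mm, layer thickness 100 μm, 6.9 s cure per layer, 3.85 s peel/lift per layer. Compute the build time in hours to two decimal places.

Number of layers: 60.8 / 0.1 → 608 (rounded up).
Each layer takes = 6.9 + 3.85 = 10.75 s.
Build time: 608 × 10.75 s = 6536 s, i.e. 1.82 hours.

1.82 hours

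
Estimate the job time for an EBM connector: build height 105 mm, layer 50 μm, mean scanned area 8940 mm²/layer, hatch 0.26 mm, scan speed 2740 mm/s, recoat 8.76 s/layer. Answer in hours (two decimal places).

Layers = ⌈105/0.05⌉ = 2100.
Per-layer scan distance: 8940 / 0.26 → 34384.6 mm.
Beam time per layer = 34384.6 / 2740 = 12.5491 s.
Layer cycle = 12.5491 + 8.76 = 21.3091 s.
2100 layers × 21.3091 s/layer = 44749.11 s, i.e. 12.43 hours.

12.43 hours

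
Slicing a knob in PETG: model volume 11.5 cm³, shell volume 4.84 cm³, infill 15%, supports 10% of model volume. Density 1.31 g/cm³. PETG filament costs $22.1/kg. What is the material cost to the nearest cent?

Volume inside the shell = 11.5 − 4.84, so 6.66 cm³.
Deposited infill = 0.15 × 6.66 = 0.999 cm³.
Support = 0.10 × 11.5, so 1.15 cm³.
Deposited volume = 4.84 + 0.999 + 1.15, so 6.989 cm³.
Mass = 6.989 × 1.31, so 9.15559 g.
Cost = 9.15559 g / 1000 × $22.1/kg = $0.20.

$0.20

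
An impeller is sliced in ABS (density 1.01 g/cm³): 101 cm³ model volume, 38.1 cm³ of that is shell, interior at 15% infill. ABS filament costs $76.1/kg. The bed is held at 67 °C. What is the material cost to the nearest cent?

$3.65

Interior volume: 101 − 38.1 → 62.9 cm³.
Deposited infill = 0.15 × 62.9, so 9.435 cm³.
Total extruded = 38.1 + 9.435, so 47.535 cm³.
Mass = 47.535 × 1.01, so 48.01035 g.
Cost = 48.01035 g / 1000 × $76.1/kg = $3.65.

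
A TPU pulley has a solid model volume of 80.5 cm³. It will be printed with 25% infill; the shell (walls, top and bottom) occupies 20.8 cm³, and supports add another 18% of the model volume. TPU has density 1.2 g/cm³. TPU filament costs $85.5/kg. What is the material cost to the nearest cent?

$5.15

Infill region = 80.5 − 20.8, so 59.7 cm³.
Deposited infill: 0.25 × 59.7 → 14.925 cm³.
Support = 0.18 × 80.5, so 14.49 cm³.
Total printed volume: 20.8 + 14.925 + 14.49 → 50.215 cm³.
Mass = 50.215 × 1.2 = 60.258 g.
Cost = 60.258 g / 1000 × $85.5/kg = $5.15.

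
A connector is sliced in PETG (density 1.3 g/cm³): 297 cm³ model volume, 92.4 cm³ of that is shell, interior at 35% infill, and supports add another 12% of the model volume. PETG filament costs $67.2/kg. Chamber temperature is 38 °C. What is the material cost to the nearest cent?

Volume inside the shell: 297 − 92.4 → 204.6 cm³.
Infill volume: 0.35 × 204.6 → 71.61 cm³.
Support: 0.12 × 297 → 35.64 cm³.
Total extruded = 92.4 + 71.61 + 35.64, so 199.65 cm³.
Mass = 199.65 × 1.3 = 259.545 g.
Cost = 259.545 g / 1000 × $67.2/kg = $17.44.

$17.44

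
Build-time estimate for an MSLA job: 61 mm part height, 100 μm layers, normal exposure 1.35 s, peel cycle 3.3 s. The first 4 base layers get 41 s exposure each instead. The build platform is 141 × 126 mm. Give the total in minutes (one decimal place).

Layer count = ceil(61 / 0.1) = 610.
Base layers = 4 × (41 + 3.3) = 177.2 s.
Normal layers = 606 × (1.35 + 3.3), so 2817.9 s.
Sum: 177.2 + 2817.9 = 2995.1 s → 49.9 minutes.

49.9 minutes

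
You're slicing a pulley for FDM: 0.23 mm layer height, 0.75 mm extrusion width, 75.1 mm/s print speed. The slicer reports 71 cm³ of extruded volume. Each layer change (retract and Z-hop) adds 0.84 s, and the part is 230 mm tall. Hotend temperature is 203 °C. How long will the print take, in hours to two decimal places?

1.76 hours

Bead cross-section = 0.23 × 0.75 = 0.1725 mm².
Toolpath length = 71 cm³ / 0.1725 mm² = 71000 / 0.1725 = 411594.2 mm.
Extrusion time = 411594.2 / 75.1, so 5480.6 s.
Number of layers: 230 / 0.23 → 1000 (rounded up).
Z-hop total = 1000 × 0.84 = 840 s.
Total = 5480.6 + 840 = 6320.6 s = 1.76 hours.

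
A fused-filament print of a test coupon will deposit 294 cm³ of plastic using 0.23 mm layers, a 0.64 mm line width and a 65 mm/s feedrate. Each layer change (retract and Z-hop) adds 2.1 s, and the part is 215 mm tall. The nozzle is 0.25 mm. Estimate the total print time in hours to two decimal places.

Extrusion cross-section: 0.23 × 0.64 → 0.1472 mm².
Total extruded path = 294000/0.1472 = 1997282.6 mm.
Print-move time = 1997282.6 / 65, so 30727.4 s.
Number of layers: 215 / 0.23 → 935 (rounded up).
Z-hop total = 935 × 2.1, so 1963.5 s.
Altogether 30727.4 + 1963.5 = 32690.9 s, i.e. 9.08 hours.

9.08 hours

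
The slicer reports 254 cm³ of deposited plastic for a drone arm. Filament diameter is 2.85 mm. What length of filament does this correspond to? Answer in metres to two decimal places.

Filament cross-section = π × (2.85/2)² = 6.3794 mm².
L = 254000 mm³ / 6.3794 mm² = 39815.66 mm, i.e. 39.82 m.

39.82 m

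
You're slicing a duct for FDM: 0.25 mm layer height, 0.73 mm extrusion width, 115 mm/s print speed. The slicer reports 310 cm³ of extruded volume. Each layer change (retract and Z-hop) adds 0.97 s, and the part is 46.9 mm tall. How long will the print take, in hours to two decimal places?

4.15 hours

Extrusion cross-section = 0.25 × 0.73, so 0.1825 mm².
Toolpath length = 310 cm³ / 0.1825 mm² = 310000 / 0.1825 = 1698630.1 mm.
Time extruding = 1698630.1 / 115 = 14770.7 s.
Layers = ⌈46.9/0.25⌉ = 188.
Non-print overhead = 188 × 0.97, so 182.36 s.
Altogether 14770.7 + 182.36 = 14953.06 s, i.e. 4.15 hours.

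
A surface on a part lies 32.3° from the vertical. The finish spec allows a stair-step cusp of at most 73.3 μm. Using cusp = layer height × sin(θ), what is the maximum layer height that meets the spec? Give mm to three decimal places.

Layer height = cusp / sin(32.3°) = 0.0733 / 0.5344 = 0.137 mm.

0.137 mm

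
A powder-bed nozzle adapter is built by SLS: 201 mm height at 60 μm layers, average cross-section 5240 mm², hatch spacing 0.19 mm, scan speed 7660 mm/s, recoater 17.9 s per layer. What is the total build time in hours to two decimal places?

Layers = ⌈201/0.06⌉ = 3350.
Per-layer scan distance = 5240 / 0.19 = 27578.9 mm.
Per-layer scan time: 27578.9 / 7660 → 3.6004 s.
Layer cycle = 3.6004 + 17.9 = 21.5004 s.
3350 layers × 21.5004 s/layer = 72026.34 s, i.e. 20.01 hours.

20.01 hours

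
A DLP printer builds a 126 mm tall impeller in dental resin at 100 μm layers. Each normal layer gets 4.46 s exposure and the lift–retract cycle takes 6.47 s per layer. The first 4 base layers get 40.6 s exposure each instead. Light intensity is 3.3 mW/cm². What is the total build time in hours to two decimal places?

3.87 hours

Number of layers: 126 / 0.1 → 1260 (rounded up).
Bottom layers = 4 × (40.6 + 6.47) = 188.28 s.
Normal layers: 1256 × (4.46 + 6.47) → 13728.08 s.
Total = 188.28 + 13728.08 = 13916.36 s = 3.87 hours.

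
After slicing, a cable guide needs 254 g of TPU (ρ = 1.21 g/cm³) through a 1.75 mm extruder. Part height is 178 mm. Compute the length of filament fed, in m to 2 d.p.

87.27 m

Volume = 254 g / 1.21 g·cm⁻³ = 209.9174 cm³ = 209917.4 mm³.
A = π r² = π × 0.875² = 2.4053 mm².
L = V/A = 209917.4/2.4053 = 87272.86 mm → 87.27 m.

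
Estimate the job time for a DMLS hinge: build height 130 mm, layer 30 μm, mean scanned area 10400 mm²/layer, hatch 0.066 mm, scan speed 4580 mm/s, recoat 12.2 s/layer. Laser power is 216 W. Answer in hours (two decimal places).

56.11 hours

Layers = ⌈130/0.03⌉ = 4334.
Per-layer scan distance: 10400 / 0.066 → 157575.8 mm.
Per-layer scan time: 157575.8 / 4580 → 34.4052 s.
Time per layer = 34.4052 + 12.2, so 46.6052 s.
Build time = 4334 × 46.6052 = 201986.9368 s = 56.11 hours.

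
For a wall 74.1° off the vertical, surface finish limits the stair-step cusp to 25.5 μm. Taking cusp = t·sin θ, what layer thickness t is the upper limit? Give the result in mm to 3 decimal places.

0.027 mm

t = h_c / sin θ = 0.0255 / 0.9617 = 0.027 mm.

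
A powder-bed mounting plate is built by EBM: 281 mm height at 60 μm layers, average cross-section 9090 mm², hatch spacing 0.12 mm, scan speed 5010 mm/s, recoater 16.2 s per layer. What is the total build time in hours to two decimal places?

Layer count = ceil(281 / 0.06) = 4684.
Scan path per layer = 9090 / 0.12 = 75750 mm.
Scan time per layer: 75750 / 5010 → 15.1198 s.
Per-layer time: 15.1198 + 16.2 → 31.3198 s.
4684 layers × 31.3198 s/layer = 146701.9432 s, i.e. 40.75 hours.

40.75 hours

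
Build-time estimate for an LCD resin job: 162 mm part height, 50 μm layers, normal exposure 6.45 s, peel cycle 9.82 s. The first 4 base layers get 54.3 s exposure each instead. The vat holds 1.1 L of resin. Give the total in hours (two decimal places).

Layer count = ceil(162 / 0.05) = 3240.
Base layers: 4 × (54.3 + 9.82) → 256.48 s.
Regular layers = 3236 × (6.45 + 9.82), so 52649.72 s.
Total = 256.48 + 52649.72 = 52906.2 s = 14.70 hours.

14.70 hours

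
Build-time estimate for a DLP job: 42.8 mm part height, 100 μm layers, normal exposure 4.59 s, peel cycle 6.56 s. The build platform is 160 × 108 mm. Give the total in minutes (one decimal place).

Number of layers: 42.8 / 0.1 → 428 (rounded up).
Per-layer time = 4.59 + 6.56 = 11.15 s.
Total = 428 × 11.15 = 4772.2 s = 79.5 minutes.

79.5 minutes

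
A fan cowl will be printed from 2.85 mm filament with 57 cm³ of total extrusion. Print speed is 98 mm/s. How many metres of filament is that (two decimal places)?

Filament cross-section = π × (2.85/2)² = 6.3794 mm².
L = 57000 mm³ / 6.3794 mm² = 8935.01 mm, i.e. 8.94 m.

8.94 m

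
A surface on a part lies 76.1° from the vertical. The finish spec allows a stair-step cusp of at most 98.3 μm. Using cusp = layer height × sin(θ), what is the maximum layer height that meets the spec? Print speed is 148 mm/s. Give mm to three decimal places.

0.101 mm

sin(76.1°) = 0.9707; t_max = 0.0983/0.9707 = 0.101 mm.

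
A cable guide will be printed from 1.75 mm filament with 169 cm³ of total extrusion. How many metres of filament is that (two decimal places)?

Cross-section of 1.75 mm filament: π·(1.75/2)² = 2.4053 mm².
L = 169000 mm³ / 2.4053 mm² = 70261.51 mm, i.e. 70.26 m.

70.26 m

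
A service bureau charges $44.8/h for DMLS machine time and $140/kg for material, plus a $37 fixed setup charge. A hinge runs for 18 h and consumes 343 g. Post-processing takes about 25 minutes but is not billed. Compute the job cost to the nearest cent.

$891.42

Time charge = 44.8 × 18 = $806.40.
Feedstock cost: 140 × 343/1000 → $48.02.
Adding setup: 806.40 + 48.02 + 37 → $891.42.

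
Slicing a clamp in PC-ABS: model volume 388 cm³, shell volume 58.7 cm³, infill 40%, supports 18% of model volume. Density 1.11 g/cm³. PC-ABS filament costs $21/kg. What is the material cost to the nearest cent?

Interior volume = 388 − 58.7, so 329.3 cm³.
Deposited infill: 0.40 × 329.3 → 131.72 cm³.
Support = 0.18 × 388, so 69.84 cm³.
Total extruded = 58.7 + 131.72 + 69.84, so 260.26 cm³.
Mass = 260.26 × 1.11, so 288.8886 g.
At $21/kg: 288.8886/1000 × 21 = $6.07.

$6.07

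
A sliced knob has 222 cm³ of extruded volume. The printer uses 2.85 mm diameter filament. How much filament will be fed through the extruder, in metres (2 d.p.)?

Cross-section of 2.85 mm filament: π·(2.85/2)² = 6.3794 mm².
L = 222000 mm³ / 6.3794 mm² = 34799.51 mm, i.e. 34.80 m.

34.80 m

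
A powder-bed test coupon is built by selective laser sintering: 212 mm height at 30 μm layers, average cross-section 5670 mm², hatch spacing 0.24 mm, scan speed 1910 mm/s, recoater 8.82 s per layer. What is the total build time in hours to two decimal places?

Layer count = ceil(212 / 0.03) = 7067.
Scan path per layer = 5670 / 0.24, so 23625 mm.
Scan time per layer = 23625 / 1910 = 12.3691 s.
Layer cycle = 12.3691 + 8.82 = 21.1891 s.
7067 layers × 21.1891 s/layer = 149743.3697 s, i.e. 41.60 hours.

41.60 hours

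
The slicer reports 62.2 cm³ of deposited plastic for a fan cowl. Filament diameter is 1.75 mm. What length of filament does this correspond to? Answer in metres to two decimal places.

25.86 m

A = π r² = π × 0.875² = 2.4053 mm².
L = 62200 mm³ / 2.4053 mm² = 25859.56 mm, i.e. 25.86 m.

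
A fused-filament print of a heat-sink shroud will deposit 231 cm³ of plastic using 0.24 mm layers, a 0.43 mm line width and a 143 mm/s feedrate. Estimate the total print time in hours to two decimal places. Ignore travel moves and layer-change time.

4.35 hours

Line area = 0.24 × 0.43 = 0.1032 mm².
Total extruded path = 231000/0.1032 = 2238372.1 mm.
Print-move time = 2238372.1 / 143 = 15653 s.
That's 15653 s → 4.35 hours.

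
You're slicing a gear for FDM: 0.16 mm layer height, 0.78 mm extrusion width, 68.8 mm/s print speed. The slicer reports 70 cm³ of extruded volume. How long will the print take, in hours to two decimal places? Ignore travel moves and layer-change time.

Line area = 0.16 × 0.78 = 0.1248 mm².
Path length: 70000 mm³ / 0.1248 mm² → 560897.4 mm.
Time extruding = 560897.4 / 68.8, so 8152.6 s.
Converting: 8152.6 s = 2.26 hours.

2.26 hours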